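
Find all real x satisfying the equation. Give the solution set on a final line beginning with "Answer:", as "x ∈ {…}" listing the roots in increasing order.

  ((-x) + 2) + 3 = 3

Step 1. [((-x) + 2) + 3 = 3] +3 is outermost — subtract 3 both sides ⇒ sub: (-x) + 2 = 0.
Step 2. [(-x) + 2 = 0] the outer +2 inverts by subtracting 2. So sub: -x = -2.
Step 3. [-x = -2] flip signs both sides ⇒ neg: x = 2.

Answer: x ∈ {2}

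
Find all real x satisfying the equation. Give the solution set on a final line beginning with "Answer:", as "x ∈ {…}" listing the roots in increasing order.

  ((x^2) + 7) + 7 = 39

Step 1. [((x^2) + 7) + 7 = 39] 7 comes off first (subtract 7). So sub: (x^2) + 7 = 32.
Step 2. [(x^2) + 7 = 32] the outer +7 inverts by subtracting 7 ⇒ sub: x^2 = 25.
Step 3. [x^2 = 25] √ both sides: 25 ≥ 0 gives two branches. So sqrt: x = 5 or -5.

Answer: x ∈ {-5, 5}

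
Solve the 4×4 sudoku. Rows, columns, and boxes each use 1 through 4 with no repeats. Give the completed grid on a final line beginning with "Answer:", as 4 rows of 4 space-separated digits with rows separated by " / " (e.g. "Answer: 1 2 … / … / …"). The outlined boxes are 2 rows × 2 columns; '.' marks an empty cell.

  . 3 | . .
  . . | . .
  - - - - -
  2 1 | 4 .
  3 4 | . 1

Step 1. [r2c3∈{1,2,3}] 3 has one home in col 3: r2c3 ⇒ r2c3=3.
Step 2. [r2c1∈{1,4}] r2c1 is the only open cell in row 2 admitting 1 ⇒ r2c1=1.
Step 3. [r2c4∈{2,4}] r2c4 is the only open cell in row 2 admitting 4, so r2c4=4.
Step 4. [r1c4∈{2}] r1c4's peers cover all but 2, so r1c4=2.
Step 5. [r3c4∈{3}] nothing but 3 survives at r3c4 ⇒ r3c4=3.
Step 6. [r2c2∈{2}] nothing but 2 survives at r2c2 ⇒ r2c2=2.
Step 7. [r4c3∈{2}] r4c3 has the single candidate 2. So r4c3=2.
Step 8. [r1c1∈{4}] r1c1's peers cover all but 4 ⇒ r1c1=4.
Step 9. [r1c3∈{1}] nothing but 1 survives at r1c3, so r1c3=1.

Answer: 4 3 1 2 / 1 2 3 4 / 2 1 4 3 / 3 4 2 1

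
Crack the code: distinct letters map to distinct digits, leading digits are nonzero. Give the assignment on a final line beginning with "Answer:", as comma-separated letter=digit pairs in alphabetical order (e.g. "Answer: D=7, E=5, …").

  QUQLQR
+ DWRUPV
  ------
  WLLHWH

Step 1. [col 1: R + V ≡ H (mod 10)] no forcing yet in column 1 (carry-in 0); H=9 is free and consistent — try it ⇒ H=9.
Step 2. [col 1: R + V ≡ H (mod 10)] column 1 (R + V ≡ H (mod 10), carry-in 0) doesn't pin R yet; pick R=1 and continue ⇒ R=1.
Step 3. [col 1: R + V ≡ H (mod 10)] from column 1 (R=1, H=9, carry-in 0, digits 1,9 already taken and all letters distinct): V must equal 8 ⇒ V=8.
Step 4. [col 2: Q + P ≡ W (mod 10)] several values work for W in column 2 (Q + P ≡ W (mod 10), carry-in 0); try W=7 ⇒ W=7.
Step 5. [col 2: Q + P ≡ W (mod 10)] column 2 (Q + P ≡ W (mod 10), carry-in 0) doesn't pin P yet; pick P=5 and continue. So P=5.
Step 6. [col 2: Q + P ≡ W (mod 10)] column 2 reads Q+P+carry(0)=W with P=5, W=7; with digits 1,5,7,8,9 already taken and all letters distinct, the only value for Q is 2 ⇒ Q=2.
Step 7. [col 3: L + U ≡ H (mod 10)] several values work for L in column 3 (L + U ≡ H (mod 10), carry-in 0); try L=3 ⇒ L=3.
Step 8. [col 3: L + U ≡ H (mod 10)] column 3: given L=3, H=9, carry-in 0, and digits 1,2,3,5,7,8,9 already taken and all letters distinct, L+U≡H (mod 10) forces U=6. So U=6.
Step 9. [col 6: Q + D ≡ W (mod 10)] column 6: given Q=2, W=7, carry-in 1, and digits 1,2,3,5,6,7,8,9 already taken and all letters distinct, Q+D≡W (mod 10) forces D=4 ⇒ D=4.

Answer: D=4, H=9, L=3, P=5, Q=2, R=1, U=6, V=8, W=7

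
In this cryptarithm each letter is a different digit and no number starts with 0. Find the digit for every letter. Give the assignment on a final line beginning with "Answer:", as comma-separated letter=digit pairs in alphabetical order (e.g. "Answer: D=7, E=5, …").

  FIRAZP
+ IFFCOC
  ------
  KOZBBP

Step 1. [col 1: P + C ≡ P (mod 10)] column 1: given nothing yet, carry-in 0, and all letters distinct, none taken yet, P+C≡P (mod 10) forces C=0 ⇒ C=0.
Step 2. [col 1: P + C ≡ P (mod 10)] no forcing yet in column 1 (carry-in 0); P=4 is free and consistent — try it, so P=4.
Step 3. [col 2: Z + O ≡ B (mod 10)] column 2 (Z + O ≡ B (mod 10), carry-in 0) doesn't pin O yet; pick O=8 and continue, so O=8.
Step 4. [col 2: Z + O ≡ B (mod 10)] no forcing yet in column 2 (carry-in 0); B=3 is free and consistent — try it, so B=3.
Step 5. [col 2: Z + O ≡ B (mod 10)] from column 2 (O=8, B=3, carry-in 0, digits 0,3,4,8 already taken and all letters distinct): Z must equal 5 ⇒ Z=5.
Step 6. [col 3: A + C ≡ B (mod 10)] from column 3 (C=0, B=3, carry-in 1, digits 0,3,4,5,8 already taken and all letters distinct): A must equal 2. So A=2.
Step 7. [col 4: R + F ≡ Z (mod 10)] no forcing yet in column 4 (carry-in 0); F=6 is free and consistent — try it. So F=6.
Step 8. [col 4: R + F ≡ Z (mod 10)] column 4 reads R+F+carry(0)=Z with F=6, Z=5; with digits 0,2,3,4,5,6,8 already taken and all letters distinct, the only value for R is 9 ⇒ R=9.
Step 9. [col 5: I + F ≡ O (mod 10)] from column 5 (F=6, O=8, carry-in 1, digits 0,2,3,4,5,6,8,9 already taken and all letters distinct): I must equal 1 ⇒ I=1.
Step 10. [col 6: F + I ≡ K (mod 10)] in column 6 we have F+I≡K with carry-in 0; given F=6, I=1 and digits 0,1,2,3,4,5,6,8,9 already taken and all letters distinct, that pins K to 7. So K=7.

Answer: A=2, B=3, C=0, F=6, I=1, K=7, O=8, P=4, R=9, Z=5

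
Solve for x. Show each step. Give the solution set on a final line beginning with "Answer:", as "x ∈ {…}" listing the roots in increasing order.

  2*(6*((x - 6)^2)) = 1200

Step 1. [2*(6*((x - 6)^2)) = 1200] divide by the outer 2 ⇒ div: 6*((x - 6)^2) = 600.
Step 2. [6*((x - 6)^2) = 600] 6·(inner) — divide through by 6. So div: (x - 6)^2 = 100.
Step 3. [(x - 6)^2 = 100] LHS squared, RHS 100 ≥ 0: apply √ (±), so sqrt: x - 6 = 10 or -10.
Step 4. [x - 6 = 10 or -10] -6 is outermost — add 6 both sides. So sub: x = 16 or -4.

Answer: x ∈ {-4, 16}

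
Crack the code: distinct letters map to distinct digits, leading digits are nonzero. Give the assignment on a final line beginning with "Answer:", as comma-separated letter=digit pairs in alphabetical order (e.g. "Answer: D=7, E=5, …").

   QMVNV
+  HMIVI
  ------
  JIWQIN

Step 1. [col 1: V + I ≡ N (mod 10)] no forcing yet in column 1 (carry-in 0); N=7 is free and consistent — try it ⇒ N=7.
Step 2. [col 1: V + I ≡ N (mod 10)] I=2 is one option consistent with column 1 (V + I ≡ N (mod 10), carry-in 0) — take it ⇒ I=2.
Step 3. [J] J is the leading digit of a 6-digit sum of two 5-digit numbers; the final carry is exactly 1 ⇒ J=1.
Step 4. [col 1: V + I ≡ N (mod 10)] in column 1 we have V+I≡N with carry-in 0; given I=2, N=7 and digits 1,2,7 already taken and all letters distinct, that pins V to 5 ⇒ V=5.
Step 5. [col 3: V + I ≡ Q (mod 10)] column 3 reads V+I+carry(1)=Q with V=5, I=2; with digits 1,2,5,7 already taken and all letters distinct, the only value for Q is 8 ⇒ Q=8.
Step 6. [col 4: M + M ≡ W (mod 10)] column 4 reads M+M+carry(0)=W with nothing yet; with digits 1,2,5,7,8 already taken and all letters distinct, the only value for M is 3, so M=3.
Step 7. [col 4: M + M ≡ W (mod 10)] column 4 reads M+M+carry(0)=W with M=3; with digits 1,2,3,5,7,8 already taken and all letters distinct, the only value for W is 6. So W=6.
Step 8. [col 5: Q + H ≡ I (mod 10)] from column 5 (Q=8, I=2, carry-in 0, digits 1,2,3,5,6,7,8 already taken and all letters distinct): H must equal 4, so H=4.

Answer: H=4, I=2, J=1, M=3, N=7, Q=8, V=5, W=6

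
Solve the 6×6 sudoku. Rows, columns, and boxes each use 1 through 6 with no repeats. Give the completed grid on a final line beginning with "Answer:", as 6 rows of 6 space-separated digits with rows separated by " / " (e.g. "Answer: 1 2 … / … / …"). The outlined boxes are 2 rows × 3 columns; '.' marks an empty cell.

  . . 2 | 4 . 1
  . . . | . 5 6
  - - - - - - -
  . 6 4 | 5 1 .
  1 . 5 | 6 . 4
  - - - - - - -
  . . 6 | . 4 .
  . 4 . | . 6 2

Step 1. [r1c5∈{3}] nothing but 3 survives at r1c5, so r1c5=3.
Step 2. [r4c2∈{2,3}] r4c2 is the only open cell in row 4 admitting 3 ⇒ r4c2=3.
Step 3. [r6c1∈{3,5}] r6c1 is the only open cell in row 6 admitting 5, so r6c1=5.
Step 4. [r2c2∈{1}] r2c2 has the single candidate 1. So r2c2=1.
Step 5. [r6c3∈{1,3}] across col 3, 1 lands solely at r6c3. So r6c3=1.
Step 6. [r5c1∈{2,3}] across box 5, 3 lands solely at r5c1. So r5c1=3.
Step 7. [r6c4∈{3}] only 3 remains possible at r6c4. So r6c4=3.
Step 8. [r4c5∈{2}] r4c5 has the single candidate 2, so r4c5=2.
Step 9. [r5c2∈{2}] r5c2's peers cover all but 2, so r5c2=2.
Step 10. [r1c1∈{6}] r1c1's peers cover all but 6, so r1c1=6.
Step 11. [r5c6∈{5}] r5c6's peers cover all but 5. So r5c6=5.
Step 12. [r3c6∈{3}] nothing but 3 survives at r3c6, so r3c6=3.
Step 13. [r3c1∈{2}] r3c1 is down to just 2, so r3c1=2.
Step 14. [r2c3∈{3}] r2c3's peers cover all but 3. So r2c3=3.
Step 15. [r5c4∈{1}] only 1 remains possible at r5c4. So r5c4=1.
Step 16. [r1c2∈{5}] r1c2 has the single candidate 5 ⇒ r1c2=5.
Step 17. [r2c1∈{4}] only 4 remains possible at r2c1. So r2c1=4.
Step 18. [r2c4∈{2}] nothing but 2 survives at r2c4 ⇒ r2c4=2.

Answer: 6 5 2 4 3 1 / 4 1 3 2 5 6 / 2 6 4 5 1 3 / 1 3 5 6 2 4 / 3 2 6 1 4 5 / 5 4 1 3 6 2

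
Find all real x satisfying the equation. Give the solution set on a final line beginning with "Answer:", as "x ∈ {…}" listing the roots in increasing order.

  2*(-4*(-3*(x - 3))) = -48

Step 1. [2*(-4*(-3*(x - 3))) = -48] 2·(inner) — divide through by 2 ⇒ div: -4*(-3*(x - 3)) = -24.
Step 2. [-4*(-3*(x - 3)) = -24] divide by the outer -4, so div: -3*(x - 3) = 6.
Step 3. [-3*(x - 3) = 6] LHS = -3·(…); ÷-3 both sides, so div: x - 3 = -2.
Step 4. [x - 3 = -2] the outer -3 inverts by adding 3, so sub: x = 1.

Answer: x ∈ {1}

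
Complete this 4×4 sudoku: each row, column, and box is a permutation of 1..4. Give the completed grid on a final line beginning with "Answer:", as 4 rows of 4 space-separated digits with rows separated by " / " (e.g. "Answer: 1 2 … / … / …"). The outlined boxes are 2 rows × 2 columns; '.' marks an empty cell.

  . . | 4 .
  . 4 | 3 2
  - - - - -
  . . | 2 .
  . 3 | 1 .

Step 1. [r2c1∈{1}] nothing but 1 survives at r2c1. So r2c1=1.
Step 2. [r3c1∈{4}] r3c1 has the single candidate 4. So r3c1=4.
Step 3. [r1c1∈{2,3}] 3 has one home in row 1: r1c1. So r1c1=3.
Step 4. [r4c1∈{2}] r4c1's peers cover all but 2. So r4c1=2.
Step 5. [r4c4∈{4}] r4c4 has the single candidate 4, so r4c4=4.
Step 6. [r1c4∈{1}] nothing but 1 survives at r1c4 ⇒ r1c4=1.
Step 7. [r3c4∈{3}] r3c4 has the single candidate 3. So r3c4=3.
Step 8. [r3c2∈{1}] r3c2 has the single candidate 1. So r3c2=1.
Step 9. [r1c2∈{2}] nothing but 2 survives at r1c2, so r1c2=2.

Answer: 3 2 4 1 / 1 4 3 2 / 4 1 2 3 / 2 3 1 4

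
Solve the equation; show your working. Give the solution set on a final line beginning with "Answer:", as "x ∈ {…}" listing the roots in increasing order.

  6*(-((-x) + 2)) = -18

Step 1. [6*(-((-x) + 2)) = -18] 6·(inner) — divide through by 6, so div: -((-x) + 2) = -3.
Step 2. [-((-x) + 2) = -3] LHS negated; negate both sides, so neg: (-x) + 2 = 3.
Step 3. [(-x) + 2 = 3] 2 comes off first (subtract 2) ⇒ sub: -x = 1.
Step 4. [-x = 1] flip signs both sides. So neg: x = -1.

Answer: x ∈ {-1}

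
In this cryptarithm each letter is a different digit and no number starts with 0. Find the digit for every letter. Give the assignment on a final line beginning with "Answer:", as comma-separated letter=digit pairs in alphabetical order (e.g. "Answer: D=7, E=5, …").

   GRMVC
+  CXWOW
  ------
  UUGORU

Step 1. [col 1: C + W ≡ U (mod 10)] U=1 is one option consistent with column 1 (C + W ≡ U (mod 10), carry-in 0) — take it. So U=1.
Step 2. [col 1: C + W ≡ U (mod 10)] C=8 is one option consistent with column 1 (C + W ≡ U (mod 10), carry-in 0) — take it. So C=8.
Step 3. [col 1: C + W ≡ U (mod 10)] column 1: given C=8, U=1, carry-in 0, and digits 1,8 already taken and all letters distinct, C+W≡U (mod 10) forces W=3 ⇒ W=3.
Step 4. [col 2: V + O ≡ R (mod 10)] V=4 is one option consistent with column 2 (V + O ≡ R (mod 10), carry-in 1) — take it, so V=4.
Step 5. [col 2: V + O ≡ R (mod 10)] no forcing yet in column 2 (carry-in 1); O=0 is free and consistent — try it ⇒ O=0.
Step 6. [col 2: V + O ≡ R (mod 10)] from column 2 (V=4, O=0, carry-in 1, digits 0,1,3,4,8 already taken and all letters distinct): R must equal 5. So R=5.
Step 7. [col 3: M + W ≡ O (mod 10)] column 3: given W=3, O=0, carry-in 0, and digits 0,1,3,4,5,8 already taken and all letters distinct, M+W≡O (mod 10) forces M=7. So M=7.
Step 8. [col 4: R + X ≡ G (mod 10)] in column 4 we have R+X≡G with carry-in 1; given R=5 and digits 0,1,3,4,5,7,8 already taken and all letters distinct, that pins X to 6. So X=6.
Step 9. [col 4: R + X ≡ G (mod 10)] column 4: given R=5, X=6, carry-in 1, and digits 0,1,3,4,5,6,7,8 already taken and all letters distinct, R+X≡G (mod 10) forces G=2, so G=2.

Answer: C=8, G=2, M=7, O=0, R=5, U=1, V=4, W=3, X=6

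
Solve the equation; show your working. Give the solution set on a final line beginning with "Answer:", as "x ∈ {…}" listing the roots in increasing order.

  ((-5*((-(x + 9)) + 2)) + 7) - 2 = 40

Step 1. [((-5*((-(x + 9)) + 2)) + 7) - 2 = 40] add 2: x sits inside (… - 2). So sub: (-5*((-(x + 9)) + 2)) + 7 = 42.
Step 2. [(-5*((-(x + 9)) + 2)) + 7 = 42] the outer +7 inverts by subtracting 7, so sub: -5*((-(x + 9)) + 2) = 35.
Step 3. [-5*((-(x + 9)) + 2) = 35] LHS = -5·(…); ÷-5 both sides ⇒ div: (-(x + 9)) + 2 = -7.
Step 4. [(-(x + 9)) + 2 = -7] the outer +2 inverts by subtracting 2, so sub: -(x + 9) = -9.
Step 5. [-(x + 9) = -9] flip signs both sides ⇒ neg: x + 9 = 9.
Step 6. [x + 9 = 9] 9 comes off first (subtract 9) ⇒ sub: x = 0.

Answer: x ∈ {0}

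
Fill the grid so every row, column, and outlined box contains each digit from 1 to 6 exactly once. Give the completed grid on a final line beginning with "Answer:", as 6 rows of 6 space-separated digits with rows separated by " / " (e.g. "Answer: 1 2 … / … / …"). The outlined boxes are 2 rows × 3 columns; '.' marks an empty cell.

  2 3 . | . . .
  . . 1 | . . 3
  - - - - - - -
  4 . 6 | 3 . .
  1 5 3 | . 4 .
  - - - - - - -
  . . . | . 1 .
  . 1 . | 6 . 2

Step 1. [r6c3∈{4,5}] r6c3 is the only open cell in row 6 admitting 4. So r6c3=4.
Step 2. [r1c3∈{5}] only 5 remains possible at r1c3 ⇒ r1c3=5.
Step 3. [r5c1∈{3,5,6}] row 5 places 3 nowhere but r5c1 ⇒ r5c1=3.
Step 4. [r3c6∈{1,5}] row 3 places 1 nowhere but r3c6 ⇒ r3c6=1.
Step 5. [r3c5∈{2,5}] across row 3, 5 lands solely at r3c5. So r3c5=5.
Step 6. [r2c4∈{2,4,5}] 5 has one home in row 2: r2c4 ⇒ r2c4=5.
Step 7. [r1c5∈{6}] r1c5's peers cover all but 6 ⇒ r1c5=6.
Step 8. [r5c2∈{2,6}] row 5 places 6 nowhere but r5c2 ⇒ r5c2=6.
Step 9. [r1c6∈{4}] nothing but 4 survives at r1c6 ⇒ r1c6=4.
Step 10. [r6c5∈{3}] nothing but 3 survives at r6c5, so r6c5=3.
Step 11. [r2c2∈{4}] r2c2's peers cover all but 4. So r2c2=4.
Step 12. [r6c1∈{5}] only 5 remains possible at r6c1 ⇒ r6c1=5.
Step 13. [r4c4∈{2}] only 2 remains possible at r4c4, so r4c4=2.
Step 14. [r3c2∈{2}] r3c2 has the single candidate 2. So r3c2=2.
Step 15. [r2c5∈{2}] nothing but 2 survives at r2c5, so r2c5=2.
Step 16. [r5c6∈{5}] r5c6's peers cover all but 5, so r5c6=5.
Step 17. [r4c6∈{6}] r4c6 is down to just 6 ⇒ r4c6=6.
Step 18. [r5c3∈{2}] nothing but 2 survives at r5c3. So r5c3=2.
Step 19. [r5c4∈{4}] nothing but 4 survives at r5c4, so r5c4=4.
Step 20. [r1c4∈{1}] only 1 remains possible at r1c4 ⇒ r1c4=1.
Step 21. [r2c1∈{6}] nothing but 6 survives at r2c1 ⇒ r2c1=6.

Answer: 2 3 5 1 6 4 / 6 4 1 5 2 3 / 4 2 6 3 5 1 / 1 5 3 2 4 6 / 3 6 2 4 1 5 / 5 1 4 6 3 2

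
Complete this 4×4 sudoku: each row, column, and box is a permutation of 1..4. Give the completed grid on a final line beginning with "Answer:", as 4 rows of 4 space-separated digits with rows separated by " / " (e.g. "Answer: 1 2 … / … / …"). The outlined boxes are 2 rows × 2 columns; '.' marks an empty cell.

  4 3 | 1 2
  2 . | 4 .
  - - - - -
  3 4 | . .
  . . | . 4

Step 1. [r4c2∈{1,2}] col 2 places 2 nowhere but r4c2. So r4c2=2.
Step 2. [r2c2∈{1}] r2c2 is down to just 1, so r2c2=1.
Step 3. [r3c4∈{1}] only 1 remains possible at r3c4 ⇒ r3c4=1.
Step 4. [r4c1∈{1}] r4c1's peers cover all but 1, so r4c1=1.
Step 5. [r3c3∈{2}] only 2 remains possible at r3c3. So r3c3=2.
Step 6. [r2c4∈{3}] r2c4 has the single candidate 3. So r2c4=3.
Step 7. [r4c3∈{3}] only 3 remains possible at r4c3, so r4c3=3.

Answer: 4 3 1 2 / 2 1 4 3 / 3 4 2 1 / 1 2 3 4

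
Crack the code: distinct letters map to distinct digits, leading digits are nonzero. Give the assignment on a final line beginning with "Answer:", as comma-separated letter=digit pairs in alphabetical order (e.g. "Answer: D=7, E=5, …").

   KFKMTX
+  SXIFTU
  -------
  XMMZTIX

Step 1. [col 1: X + U ≡ X (mod 10)] column 1: given nothing yet, carry-in 0, and all letters distinct, none taken yet, X+U≡X (mod 10) forces U=0. So U=0.
Step 2. [col 1: X + U ≡ X (mod 10)] column 1 (X + U ≡ X (mod 10), carry-in 0) doesn't pin X yet; pick X=1 and continue ⇒ X=1.
Step 3. [col 2: T + T ≡ I (mod 10)] no forcing yet in column 2 (carry-in 0); T=2 is free and consistent — try it. So T=2.
Step 4. [col 2: T + T ≡ I (mod 10)] column 2 reads T+T+carry(0)=I with T=2; with digits 0,1,2 already taken and all letters distinct, the only value for I is 4. So I=4.
Step 5. [col 3: M + F ≡ T (mod 10)] column 3 (M + F ≡ T (mod 10), carry-in 0) doesn't pin M yet; pick M=7 and continue, so M=7.
Step 6. [col 3: M + F ≡ T (mod 10)] column 3 reads M+F+carry(0)=T with M=7, T=2; with digits 0,1,2,4,7 already taken and all letters distinct, the only value for F is 5 ⇒ F=5.
Step 7. [col 4: K + I ≡ Z (mod 10)] several values work for Z in column 4 (K + I ≡ Z (mod 10), carry-in 1); try Z=3. So Z=3.
Step 8. [col 4: K + I ≡ Z (mod 10)] column 4 reads K+I+carry(1)=Z with I=4, Z=3; with digits 0,1,2,3,4,5,7 already taken and all letters distinct, the only value for K is 8. So K=8.
Step 9. [col 6: K + S ≡ M (mod 10)] column 6 reads K+S+carry(0)=M with K=8, M=7; with digits 0,1,2,3,4,5,7,8 already taken and all letters distinct, the only value for S is 9 ⇒ S=9.

Answer: F=5, I=4, K=8, M=7, S=9, T=2, U=0, X=1, Z=3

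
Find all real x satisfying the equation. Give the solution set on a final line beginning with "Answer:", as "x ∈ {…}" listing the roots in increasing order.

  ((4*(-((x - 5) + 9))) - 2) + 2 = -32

Step 1. [((4*(-((x - 5) + 9))) - 2) + 2 = -32] +2 is outermost — subtract 2 both sides ⇒ sub: (4*(-((x - 5) + 9))) - 2 = -34.
Step 2. [(4*(-((x - 5) + 9))) - 2 = -34] add 2: x sits inside (… - 2). So sub: 4*(-((x - 5) + 9)) = -32.
Step 3. [4*(-((x - 5) + 9)) = -32] leading coefficient 4: divide by 4. So div: -((x - 5) + 9) = -8.
Step 4. [-((x - 5) + 9) = -8] flip signs both sides. So neg: (x - 5) + 9 = 8.
Step 5. [(x - 5) + 9 = 8] 9 comes off first (subtract 9), so sub: x - 5 = -1.
Step 6. [x - 5 = -1] peel the -5: add 5 from each side, so sub: x = 4.

Answer: x ∈ {4}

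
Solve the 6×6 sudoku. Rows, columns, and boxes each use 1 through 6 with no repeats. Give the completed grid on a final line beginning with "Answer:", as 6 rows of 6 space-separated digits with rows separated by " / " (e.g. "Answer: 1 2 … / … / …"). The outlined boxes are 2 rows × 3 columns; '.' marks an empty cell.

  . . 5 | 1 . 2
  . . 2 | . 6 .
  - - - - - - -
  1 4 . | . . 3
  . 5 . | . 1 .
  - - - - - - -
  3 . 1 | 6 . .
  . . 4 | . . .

Step 1. [r6c1∈{2,5,6}] r6c1 is the only open cell in col 1 admitting 5 ⇒ r6c1=5.
Step 2. [r4c6∈{4,6}] in col 6, 6 fits only at r4c6, so r4c6=6.
Step 3. [r2c1∈{4}] r2c1 has the single candidate 4. So r2c1=4.
Step 4. [r1c5∈{3,4}] across row 1, 4 lands solely at r1c5. So r1c5=4.
Step 5. [r2c4∈{3,5}] 3 has one home in box 2: r2c4, so r2c4=3.
Step 6. [r6c4∈{2}] r6c4 has the single candidate 2. So r6c4=2.
Step 7. [r5c5∈{5}] only 5 remains possible at r5c5. So r5c5=5.
Step 8. [r6c2∈{6}] r6c2 has the single candidate 6, so r6c2=6.
Step 9. [r4c4∈{4}] nothing but 4 survives at r4c4 ⇒ r4c4=4.
Step 10. [r6c5∈{3}] nothing but 3 survives at r6c5 ⇒ r6c5=3.
Step 11. [r1c1∈{6}] r1c1's peers cover all but 6. So r1c1=6.
Step 12. [r2c2∈{1}] r2c2 is down to just 1, so r2c2=1.
Step 13. [r6c6∈{1}] r6c6's peers cover all but 1, so r6c6=1.
Step 14. [r1c2∈{3}] only 3 remains possible at r1c2. So r1c2=3.
Step 15. [r4c3∈{3}] r4c3 has the single candidate 3 ⇒ r4c3=3.
Step 16. [r3c3∈{6}] nothing but 6 survives at r3c3, so r3c3=6.
Step 17. [r3c4∈{5}] r3c4 is down to just 5 ⇒ r3c4=5.
Step 18. [r4c1∈{2}] r4c1 has the single candidate 2. So r4c1=2.
Step 19. [r2c6∈{5}] r2c6 has the single candidate 5. So r2c6=5.
Step 20. [r5c6∈{4}] r5c6's peers cover all but 4 ⇒ r5c6=4.
Step 21. [r5c2∈{2}] only 2 remains possible at r5c2 ⇒ r5c2=2.
Step 22. [r3c5∈{2}] r3c5 has the single candidate 2 ⇒ r3c5=2.

Answer: 6 3 5 1 4 2 / 4 1 2 3 6 5 / 1 4 6 5 2 3 / 2 5 3 4 1 6 / 3 2 1 6 5 4 / 5 6 4 2 3 1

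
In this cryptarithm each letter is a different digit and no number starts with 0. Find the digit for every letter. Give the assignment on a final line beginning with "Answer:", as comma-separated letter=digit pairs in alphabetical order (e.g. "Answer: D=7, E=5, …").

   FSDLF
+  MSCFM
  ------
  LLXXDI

Step 1. [col 1: F + M ≡ I (mod 10)] no forcing yet in column 1 (carry-in 0); M=8 is free and consistent — try it ⇒ M=8.
Step 2. [L] the sum has 6 digits but both addends have 5; that extra leading digit L is the final carry, namely 1 ⇒ L=1.
Step 3. [col 1: F + M ≡ I (mod 10)] F=2 is one option consistent with column 1 (F + M ≡ I (mod 10), carry-in 0) — take it, so F=2.
Step 4. [col 1: F + M ≡ I (mod 10)] in column 1 we have F+M≡I with carry-in 0; given F=2, M=8 and digits 1,2,8 already taken and all letters distinct, that pins I to 0, so I=0.
Step 5. [col 2: L + F ≡ D (mod 10)] column 2: given L=1, F=2, carry-in 1, and digits 0,1,2,8 already taken and all letters distinct, L+F≡D (mod 10) forces D=4. So D=4.
Step 6. [col 3: D + C ≡ X (mod 10)] several values work for X in column 3 (D + C ≡ X (mod 10), carry-in 0); try X=3 ⇒ X=3.
Step 7. [col 3: D + C ≡ X (mod 10)] in column 3 we have D+C≡X with carry-in 0; given D=4, X=3 and digits 0,1,2,3,4,8 already taken and all letters distinct, that pins C to 9. So C=9.
Step 8. [col 4: S + S ≡ X (mod 10)] column 4 reads S+S+carry(1)=X with X=3; with digits 0,1,2,3,4,8,9 already taken and all letters distinct, the only value for S is 6 ⇒ S=6.

Answer: C=9, D=4, F=2, I=0, L=1, M=8, S=6, X=3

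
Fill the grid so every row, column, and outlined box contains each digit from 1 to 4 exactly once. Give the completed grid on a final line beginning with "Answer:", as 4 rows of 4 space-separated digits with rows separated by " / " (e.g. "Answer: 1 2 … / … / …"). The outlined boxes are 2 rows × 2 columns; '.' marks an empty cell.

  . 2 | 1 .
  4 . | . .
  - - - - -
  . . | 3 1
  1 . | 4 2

Step 1. [r1c1∈{3}] only 3 remains possible at r1c1 ⇒ r1c1=3.
Step 2. [r3c1∈{2}] r3c1 is down to just 2. So r3c1=2.
Step 3. [r1c4∈{4}] only 4 remains possible at r1c4, so r1c4=4.
Step 4. [r2c2∈{1}] only 1 remains possible at r2c2. So r2c2=1.
Step 5. [r3c2∈{4}] r3c2 is down to just 4 ⇒ r3c2=4.
Step 6. [r2c4∈{3}] only 3 remains possible at r2c4, so r2c4=3.
Step 7. [r2c3∈{2}] nothing but 2 survives at r2c3, so r2c3=2.
Step 8. [r4c2∈{3}] only 3 remains possible at r4c2. So r4c2=3.

Answer: 3 2 1 4 / 4 1 2 3 / 2 4 3 1 / 1 3 4 2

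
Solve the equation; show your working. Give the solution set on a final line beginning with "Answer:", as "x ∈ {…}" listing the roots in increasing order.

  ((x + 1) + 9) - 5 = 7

Step 1. [((x + 1) + 9) - 5 = 7] peel the -5: add 5 from each side. So sub: (x + 1) + 9 = 12.
Step 2. [(x + 1) + 9 = 12] subtract 9: x sits inside (… + 9). So sub: x + 1 = 3.
Step 3. [x + 1 = 3] peel the +1: subtract 1 from each side. So sub: x = 2.

Answer: x ∈ {2}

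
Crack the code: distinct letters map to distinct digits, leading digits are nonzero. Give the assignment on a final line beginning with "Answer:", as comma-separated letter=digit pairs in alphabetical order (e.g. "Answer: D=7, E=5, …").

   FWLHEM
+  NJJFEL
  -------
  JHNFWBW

Step 1. [J] the sum has 7 digits but both addends have 6; that extra leading digit J is the final carry, namely 1, so J=1.
Step 2. [col 1: M + L ≡ W (mod 10)] column 1 (M + L ≡ W (mod 10), carry-in 0) doesn't pin M yet; pick M=2 and continue ⇒ M=2.
Step 3. [col 1: M + L ≡ W (mod 10)] L=3 is one option consistent with column 1 (M + L ≡ W (mod 10), carry-in 0) — take it. So L=3.
Step 4. [col 1: M + L ≡ W (mod 10)] column 1: given M=2, L=3, carry-in 0, and digits 1,2,3 already taken and all letters distinct, M+L≡W (mod 10) forces W=5 ⇒ W=5.
Step 5. [col 2: E + E ≡ B (mod 10)] several values work for E in column 2 (E + E ≡ B (mod 10), carry-in 0); try E=9. So E=9.
Step 6. [col 2: E + E ≡ B (mod 10)] in column 2 we have E+E≡B with carry-in 0; given E=9 and digits 1,2,3,5,9 already taken and all letters distinct, that pins B to 8, so B=8.
Step 7. [col 3: H + F ≡ W (mod 10)] no forcing yet in column 3 (carry-in 1); F=4 is free and consistent — try it, so F=4.
Step 8. [col 3: H + F ≡ W (mod 10)] from column 3 (F=4, W=5, carry-in 1, digits 1,2,3,4,5,8,9 already taken and all letters distinct): H must equal 0. So H=0.
Step 9. [col 5: W + J ≡ N (mod 10)] column 5: given W=5, J=1, carry-in 0, and digits 0,1,2,3,4,5,8,9 already taken and all letters distinct, W+J≡N (mod 10) forces N=6 ⇒ N=6.

Answer: B=8, E=9, F=4, H=0, J=1, L=3, M=2, N=6, W=5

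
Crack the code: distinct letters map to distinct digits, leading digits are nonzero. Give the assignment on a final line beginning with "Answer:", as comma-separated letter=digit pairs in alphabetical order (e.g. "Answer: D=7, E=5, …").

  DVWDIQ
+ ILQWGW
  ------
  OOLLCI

Step 1. [col 1: Q + W ≡ I (mod 10)] several values work for Q in column 1 (Q + W ≡ I (mod 10), carry-in 0); try Q=7, so Q=7.
Step 2. [col 1: Q + W ≡ I (mod 10)] several values work for W in column 1 (Q + W ≡ I (mod 10), carry-in 0); try W=4 ⇒ W=4.
Step 3. [col 1: Q + W ≡ I (mod 10)] column 1: given Q=7, W=4, carry-in 0, and digits 4,7 already taken and all letters distinct, Q+W≡I (mod 10) forces I=1 ⇒ I=1.
Step 4. [col 2: I + G ≡ C (mod 10)] column 2 (I + G ≡ C (mod 10), carry-in 1) doesn't pin G yet; pick G=3 and continue, so G=3.
Step 5. [col 2: I + G ≡ C (mod 10)] column 2 reads I+G+carry(1)=C with I=1, G=3; with digits 1,3,4,7 already taken and all letters distinct, the only value for C is 5, so C=5.
Step 6. [col 3: D + W ≡ L (mod 10)] column 3 (D + W ≡ L (mod 10), carry-in 0) doesn't pin D yet; pick D=8 and continue ⇒ D=8.
Step 7. [col 3: D + W ≡ L (mod 10)] column 3: given D=8, W=4, carry-in 0, and digits 1,3,4,5,7,8 already taken and all letters distinct, D+W≡L (mod 10) forces L=2 ⇒ L=2.
Step 8. [col 5: V + L ≡ O (mod 10)] column 5 reads V+L+carry(1)=O with L=2; with digits 1,2,3,4,5,7,8 already taken and all letters distinct, the only value for V is 6. So V=6.
Step 9. [col 5: V + L ≡ O (mod 10)] in column 5 we have V+L≡O with carry-in 1; given V=6, L=2 and digits 1,2,3,4,5,6,7,8 already taken and all letters distinct, that pins O to 9, so O=9.

Answer: C=5, D=8, G=3, I=1, L=2, O=9, Q=7, V=6, W=4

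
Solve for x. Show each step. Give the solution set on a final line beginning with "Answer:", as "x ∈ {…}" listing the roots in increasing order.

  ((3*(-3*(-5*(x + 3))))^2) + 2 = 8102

Step 1. [((3*(-3*(-5*(x + 3))))^2) + 2 = 8102] +2 is outermost — subtract 2 both sides ⇒ sub: (3*(-3*(-5*(x + 3))))^2 = 8100.
Step 2. [(3*(-3*(-5*(x + 3))))^2 = 8100] 8100 ≥ 0, LHS is (·)² — take ±√, so sqrt: 3*(-3*(-5*(x + 3))) = 90 or -90.
Step 3. [3*(-3*(-5*(x + 3))) = 90 or -90] LHS = 3·(…); ÷3 both sides. So div: -3*(-5*(x + 3)) = 30 or -30.
Step 4. [-3*(-5*(x + 3)) = 30 or -30] leading coefficient -3: divide by -3. So div: -5*(x + 3) = -10 or 10.
Step 5. [-5*(x + 3) = -10 or 10] -5·(inner) — divide through by -5. So div: x + 3 = 2 or -2.
Step 6. [x + 3 = 2 or -2] subtract 3: x sits inside (… + 3), so sub: x = -1 or -5.

Answer: x ∈ {-5, -1}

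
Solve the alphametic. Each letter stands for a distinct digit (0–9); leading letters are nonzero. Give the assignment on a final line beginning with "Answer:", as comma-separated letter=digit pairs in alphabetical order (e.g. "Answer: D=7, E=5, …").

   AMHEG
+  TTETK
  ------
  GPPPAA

Step 1. [col 1: G + K ≡ A (mod 10)] no forcing yet in column 1 (carry-in 0); A=8 is free and consistent — try it. So A=8.
Step 2. [col 1: G + K ≡ A (mod 10)] column 1 (G + K ≡ A (mod 10), carry-in 0) doesn't pin G yet; pick G=1 and continue, so G=1.
Step 3. [col 1: G + K ≡ A (mod 10)] in column 1 we have G+K≡A with carry-in 0; given G=1, A=8 and digits 1,8 already taken and all letters distinct, that pins K to 7, so K=7.
Step 4. [col 2: E + T ≡ A (mod 10)] several values work for T in column 2 (E + T ≡ A (mod 10), carry-in 0); try T=6, so T=6.
Step 5. [col 2: E + T ≡ A (mod 10)] in column 2 we have E+T≡A with carry-in 0; given T=6, A=8 and digits 1,6,7,8 already taken and all letters distinct, that pins E to 2 ⇒ E=2.
Step 6. [col 3: H + E ≡ P (mod 10)] column 3 reads H+E+carry(0)=P with E=2; with digits 1,2,6,7,8 already taken and all letters distinct, the only value for H is 3 ⇒ H=3.
Step 7. [col 3: H + E ≡ P (mod 10)] in column 3 we have H+E≡P with carry-in 0; given H=3, E=2 and digits 1,2,3,6,7,8 already taken and all letters distinct, that pins P to 5, so P=5.
Step 8. [col 4: M + T ≡ P (mod 10)] from column 4 (T=6, P=5, carry-in 0, digits 1,2,3,5,6,7,8 already taken and all letters distinct): M must equal 9 ⇒ M=9.

Answer: A=8, E=2, G=1, H=3, K=7, M=9, P=5, T=6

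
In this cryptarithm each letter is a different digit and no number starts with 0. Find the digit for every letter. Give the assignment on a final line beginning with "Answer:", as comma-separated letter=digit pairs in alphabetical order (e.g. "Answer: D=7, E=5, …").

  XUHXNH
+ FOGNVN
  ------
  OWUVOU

Step 1. [col 1: H + N ≡ U (mod 10)] several values work for U in column 1 (H + N ≡ U (mod 10), carry-in 0); try U=2 ⇒ U=2.
Step 2. [col 1: H + N ≡ U (mod 10)] N=7 is one option consistent with column 1 (H + N ≡ U (mod 10), carry-in 0) — take it. So N=7.
Step 3. [col 1: H + N ≡ U (mod 10)] column 1 reads H+N+carry(0)=U with N=7, U=2; with digits 2,7 already taken and all letters distinct, the only value for H is 5, so H=5.
Step 4. [col 2: N + V ≡ O (mod 10)] V=0 is one option consistent with column 2 (N + V ≡ O (mod 10), carry-in 1) — take it ⇒ V=0.
Step 5. [col 2: N + V ≡ O (mod 10)] column 2 reads N+V+carry(1)=O with N=7, V=0; with digits 0,2,5,7 already taken and all letters distinct, the only value for O is 8. So O=8.
Step 6. [col 3: X + N ≡ V (mod 10)] in column 3 we have X+N≡V with carry-in 0; given N=7, V=0 and digits 0,2,5,7,8 already taken and all letters distinct, that pins X to 3. So X=3.
Step 7. [col 4: H + G ≡ U (mod 10)] from column 4 (H=5, U=2, carry-in 1, digits 0,2,3,5,7,8 already taken and all letters distinct): G must equal 6. So G=6.
Step 8. [col 5: U + O ≡ W (mod 10)] column 5: given U=2, O=8, carry-in 1, and digits 0,2,3,5,6,7,8 already taken and all letters distinct, U+O≡W (mod 10) forces W=1, so W=1.
Step 9. [col 6: X + F ≡ O (mod 10)] from column 6 (X=3, O=8, carry-in 1, digits 0,1,2,3,5,6,7,8 already taken and all letters distinct): F must equal 4. So F=4.

Answer: F=4, G=6, H=5, N=7, O=8, U=2, V=0, W=1, X=3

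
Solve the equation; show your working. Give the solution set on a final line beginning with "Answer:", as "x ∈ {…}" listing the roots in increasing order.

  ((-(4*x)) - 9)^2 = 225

Step 1. [((-(4*x)) - 9)^2 = 225] √ both sides: 225 ≥ 0 gives two branches. So sqrt: (-(4*x)) - 9 = 15 or -15.
Step 2. [(-(4*x)) - 9 = 15 or -15] -9 is outermost — add 9 both sides, so sub: -(4*x) = 24 or -6.
Step 3. [-(4*x) = 24 or -6] flip signs both sides ⇒ neg: 4*x = -24 or 6.
Step 4. [4*x = -24 or 6] LHS = 4·(…); ÷4 both sides. So div: x = -6 or 3/2.

Answer: x ∈ {-6, 3/2}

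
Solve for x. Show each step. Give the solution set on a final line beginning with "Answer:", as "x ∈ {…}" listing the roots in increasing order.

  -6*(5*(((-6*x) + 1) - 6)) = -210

Step 1. [-6*(5*(((-6*x) + 1) - 6)) = -210] divide by the outer -6. So div: 5*(((-6*x) + 1) - 6) = 35.
Step 2. [5*(((-6*x) + 1) - 6) = 35] 5·(inner) — divide through by 5. So div: ((-6*x) + 1) - 6 = 7.
Step 3. [((-6*x) + 1) - 6 = 7] -6 is outermost — add 6 both sides ⇒ sub: (-6*x) + 1 = 13.
Step 4. [(-6*x) + 1 = 13] peel the +1: subtract 1 from each side ⇒ sub: -6*x = 12.
Step 5. [-6*x = 12] LHS = -6·(…); ÷-6 both sides. So div: x = -2.

Answer: x ∈ {-2}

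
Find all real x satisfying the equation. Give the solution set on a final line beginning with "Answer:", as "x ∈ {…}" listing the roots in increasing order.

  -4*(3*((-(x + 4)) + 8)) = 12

Step 1. [-4*(3*((-(x + 4)) + 8)) = 12] leading coefficient -4: divide by -4 ⇒ div: 3*((-(x + 4)) + 8) = -3.
Step 2. [3*((-(x + 4)) + 8) = -3] LHS = 3·(…); ÷3 both sides ⇒ div: (-(x + 4)) + 8 = -1.
Step 3. [(-(x + 4)) + 8 = -1] +8 is outermost — subtract 8 both sides. So sub: -(x + 4) = -9.
Step 4. [-(x + 4) = -9] flip signs both sides. So neg: x + 4 = 9.
Step 5. [x + 4 = 9] the outer +4 inverts by subtracting 4. So sub: x = 5.

Answer: x ∈ {5}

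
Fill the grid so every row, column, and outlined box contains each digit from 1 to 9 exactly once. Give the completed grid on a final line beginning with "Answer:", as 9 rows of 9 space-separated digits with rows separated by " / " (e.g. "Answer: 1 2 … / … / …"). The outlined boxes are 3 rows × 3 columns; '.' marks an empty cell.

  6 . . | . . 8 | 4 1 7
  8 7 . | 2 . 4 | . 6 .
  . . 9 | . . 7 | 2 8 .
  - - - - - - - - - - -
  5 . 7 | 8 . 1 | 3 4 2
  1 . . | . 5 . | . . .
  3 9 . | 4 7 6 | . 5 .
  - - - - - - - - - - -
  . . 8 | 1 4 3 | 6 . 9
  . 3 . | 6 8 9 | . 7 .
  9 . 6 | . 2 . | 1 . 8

Step 1. [r7c2∈{2,5}] 5 has one home in row 7: r7c2. So r7c2=5.
Step 2. [r9c2∈{4}] r9c2's peers cover all but 4, so r9c2=4.
Step 3. [r6c3∈{2}] r6c3 is down to just 2 ⇒ r6c3=2.
Step 4. [r5c4∈{3,9}] row 5 places 3 nowhere but r5c4 ⇒ r5c4=3.
Step 5. [r3c4∈{5}] r3c4 is down to just 5 ⇒ r3c4=5.
Step 6. [r2c7∈{5,9}] in box 3, 9 fits only at r2c7, so r2c7=9.
Step 7. [r2c9∈{3,5}] box 3 places 5 nowhere but r2c9 ⇒ r2c9=5.
Step 8. [r3c5∈{1,3,6}] 6 has one home in row 3: r3c5. So r3c5=6.
Step 9. [r2c5∈{1,3}] col 5 places 1 nowhere but r2c5, so r2c5=1.
Step 10. [r1c5∈{3,9}] 3 has one home in col 5: r1c5 ⇒ r1c5=3.
Step 11. [r5c2∈{6,8}] 8 has one home in col 2: r5c2. So r5c2=8.
Step 12. [r7c8∈{2}] r7c8 has the single candidate 2 ⇒ r7c8=2.
Step 13. [r8c7∈{5}] r8c7 has the single candidate 5, so r8c7=5.
Step 14. [r5c3∈{4}] r5c3 is down to just 4 ⇒ r5c3=4.
Step 15. [r3c2∈{1}] nothing but 1 survives at r3c2, so r3c2=1.
Step 16. [r8c1∈{2}] only 2 remains possible at r8c1 ⇒ r8c1=2.
Step 17. [r9c8∈{3}] r9c8's peers cover all but 3. So r9c8=3.
Step 18. [r4c5∈{9}] nothing but 9 survives at r4c5, so r4c5=9.
Step 19. [r8c3∈{1}] nothing but 1 survives at r8c3 ⇒ r8c3=1.
Step 20. [r1c2∈{2}] only 2 remains possible at r1c2. So r1c2=2.
Step 21. [r7c1∈{7}] r7c1 is down to just 7, so r7c1=7.
Step 22. [r3c1∈{4}] only 4 remains possible at r3c1. So r3c1=4.
Step 23. [r9c6∈{5}] nothing but 5 survives at r9c6. So r9c6=5.
Step 24. [r8c9∈{4}] nothing but 4 survives at r8c9. So r8c9=4.
Step 25. [r4c2∈{6}] nothing but 6 survives at r4c2, so r4c2=6.
Step 26. [r5c9∈{6}] r5c9 has the single candidate 6. So r5c9=6.
Step 27. [r5c6∈{2}] only 2 remains possible at r5c6. So r5c6=2.
Step 28. [r6c9∈{1}] r6c9's peers cover all but 1. So r6c9=1.
Step 29. [r5c7∈{7}] r5c7 is down to just 7. So r5c7=7.
Step 30. [r1c4∈{9}] only 9 remains possible at r1c4, so r1c4=9.
Step 31. [r2c3∈{3}] r2c3 is down to just 3 ⇒ r2c3=3.
Step 32. [r6c7∈{8}] r6c7 is down to just 8 ⇒ r6c7=8.
Step 33. [r1c3∈{5}] r1c3 is down to just 5. So r1c3=5.
Step 34. [r5c8∈{9}] r5c8 is down to just 9. So r5c8=9.
Step 35. [r3c9∈{3}] nothing but 3 survives at r3c9 ⇒ r3c9=3.
Step 36. [r9c4∈{7}] r9c4's peers cover all but 7, so r9c4=7.

Answer: 6 2 5 9 3 8 4 1 7 / 8 7 3 2 1 4 9 6 5 / 4 1 9 5 6 7 2 8 3 / 5 6 7 8 9 1 3 4 2 / 1 8 4 3 5 2 7 9 6 / 3 9 2 4 7 6 8 5 1 / 7 5 8 1 4 3 6 2 9 / 2 3 1 6 8 9 5 7 4 / 9 4 6 7 2 5 1 3 8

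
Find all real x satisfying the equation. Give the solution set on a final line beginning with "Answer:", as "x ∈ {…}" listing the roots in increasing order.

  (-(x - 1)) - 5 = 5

Step 1. [(-(x - 1)) - 5 = 5] peel the -5: add 5 from each side, so sub: -(x - 1) = 10.
Step 2. [-(x - 1) = 10] flip signs both sides. So neg: x - 1 = -10.
Step 3. [x - 1 = -10] -1 is outermost — add 1 both sides. So sub: x = -9.

Answer: x ∈ {-9}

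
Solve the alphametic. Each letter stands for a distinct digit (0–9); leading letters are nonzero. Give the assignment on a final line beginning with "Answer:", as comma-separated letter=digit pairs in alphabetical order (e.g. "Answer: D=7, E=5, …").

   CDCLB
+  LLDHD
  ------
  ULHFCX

Step 1. [col 1: B + D ≡ X (mod 10)] column 1 (B + D ≡ X (mod 10), carry-in 0) doesn't pin B yet; pick B=8 and continue, so B=8.
Step 2. [col 1: B + D ≡ X (mod 10)] column 1 (B + D ≡ X (mod 10), carry-in 0) doesn't pin D yet; pick D=5 and continue ⇒ D=5.
Step 3. [U] adding two 5-digit numbers gives at most 5+1 digits, and here it does — U is that final carry and must be 1. So U=1.
Step 4. [col 1: B + D ≡ X (mod 10)] from column 1 (B=8, D=5, carry-in 0, digits 1,5,8 already taken and all letters distinct): X must equal 3 ⇒ X=3.
Step 5. [col 2: L + H ≡ C (mod 10)] no forcing yet in column 2 (carry-in 1); H=2 is free and consistent — try it, so H=2.
Step 6. [col 2: L + H ≡ C (mod 10)] column 2 (L + H ≡ C (mod 10), carry-in 1) doesn't pin L yet; pick L=6 and continue, so L=6.
Step 7. [col 2: L + H ≡ C (mod 10)] column 2: given L=6, H=2, carry-in 1, and digits 1,2,3,5,6,8 already taken and all letters distinct, L+H≡C (mod 10) forces C=9. So C=9.
Step 8. [col 3: C + D ≡ F (mod 10)] in column 3 we have C+D≡F with carry-in 0; given C=9, D=5 and digits 1,2,3,5,6,8,9 already taken and all letters distinct, that pins F to 4 ⇒ F=4.

Answer: B=8, C=9, D=5, F=4, H=2, L=6, U=1, X=3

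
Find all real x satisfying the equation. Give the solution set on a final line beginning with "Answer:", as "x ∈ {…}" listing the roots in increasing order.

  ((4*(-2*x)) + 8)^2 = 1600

Step 1. [((4*(-2*x)) + 8)^2 = 1600] √ both sides: 1600 ≥ 0 gives two branches. So sqrt: (4*(-2*x)) + 8 = 40 or -40.
Step 2. [(4*(-2*x)) + 8 = 40 or -40] the outer +8 inverts by subtracting 8. So sub: 4*(-2*x) = 32 or -48.
Step 3. [4*(-2*x) = 32 or -48] 4 out front; divide by 4, so div: -2*x = 8 or -12.
Step 4. [-2*x = 8 or -12] -2·(inner) — divide through by -2 ⇒ div: x = -4 or 6.

Answer: x ∈ {-4, 6}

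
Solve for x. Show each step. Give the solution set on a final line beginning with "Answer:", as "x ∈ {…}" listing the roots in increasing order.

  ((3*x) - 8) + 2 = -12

Step 1. [((3*x) - 8) + 2 = -12] peel the +2: subtract 2 from each side, so sub: (3*x) - 8 = -14.
Step 2. [(3*x) - 8 = -14] 8 comes off first (add 8), so sub: 3*x = -6.
Step 3. [3*x = -6] leading coefficient 3: divide by 3, so div: x = -2.

Answer: x ∈ {-2}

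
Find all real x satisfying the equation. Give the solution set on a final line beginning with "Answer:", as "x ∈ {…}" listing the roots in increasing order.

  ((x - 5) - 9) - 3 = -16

Step 1. [((x - 5) - 9) - 3 = -16] 3 comes off first (add 3). So sub: (x - 5) - 9 = -13.
Step 2. [(x - 5) - 9 = -13] the outer -9 inverts by adding 9 ⇒ sub: x - 5 = -4.
Step 3. [x - 5 = -4] peel the -5: add 5 from each side ⇒ sub: x = 1.

Answer: x ∈ {1}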